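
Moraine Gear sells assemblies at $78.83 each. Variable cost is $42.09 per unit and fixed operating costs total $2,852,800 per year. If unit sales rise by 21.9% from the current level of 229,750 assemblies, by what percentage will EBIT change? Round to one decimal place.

+33.1%

Contribution at this volume is 229,750 × $36.74 = $8,441,015.00.
EBIT = $8,441,015.00 − $2,852,800 = $5,588,215.00.
DOL = contribution ÷ EBIT = $8,441,015.00 ÷ $5,588,215.00 = 1.5105.
Operating income changes by 1.5105 × +21.9% = +33.1%.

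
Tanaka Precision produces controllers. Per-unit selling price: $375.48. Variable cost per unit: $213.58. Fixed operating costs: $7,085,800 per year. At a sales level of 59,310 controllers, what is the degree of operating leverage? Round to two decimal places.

At 59,310 units, contribution = 59,310 × $161.90 = $9,602,289.00.
EBIT = $9,602,289.00 − $7,085,800 = $2,516,489.00.
Degree of operating leverage = $9,602,289.00 / $2,516,489.00 = 3.8157.

3.82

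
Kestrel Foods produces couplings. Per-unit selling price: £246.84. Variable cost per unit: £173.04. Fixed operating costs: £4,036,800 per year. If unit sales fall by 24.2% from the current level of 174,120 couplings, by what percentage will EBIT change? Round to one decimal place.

At 174,120 units, contribution = 174,120 × £73.80 = £12,850,056.00.
Subtracting fixed costs: EBIT = £12,850,056.00 − £4,036,800 = £8,813,256.00.
Degree of operating leverage = £12,850,056.00 / £8,813,256.00 = 1.4580.
%ΔEBIT = DOL × %ΔSales = 1.4580 × -24.2% = -35.3%.

-35.3%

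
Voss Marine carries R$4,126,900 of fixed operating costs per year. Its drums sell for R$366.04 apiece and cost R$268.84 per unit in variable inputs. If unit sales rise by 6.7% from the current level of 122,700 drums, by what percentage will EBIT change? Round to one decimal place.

+10.2%

Contribution at this volume is 122,700 × R$97.20 = R$11,926,440.00.
Operating income = contribution − fixed costs = R$11,926,440.00 − R$4,126,900 = R$7,799,540.00.
Degree of operating leverage = R$11,926,440.00 / R$7,799,540.00 = 1.5291.
So EBIT moves 1.5291 × (+6.7%) = +10.2%.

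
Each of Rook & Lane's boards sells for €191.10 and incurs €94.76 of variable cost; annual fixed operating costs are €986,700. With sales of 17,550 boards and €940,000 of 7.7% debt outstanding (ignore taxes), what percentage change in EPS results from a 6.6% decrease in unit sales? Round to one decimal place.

-17.7%

Total contribution margin = 17,550 × €96.34 = €1,690,767.00.
Operating income = contribution − fixed costs = €1,690,767.00 − €986,700 = €704,067.00.
Interest = €72,380.00, so EBIT − I = €631,687.00.
DCL = total CM / (EBIT − I) = €1,690,767.00 / €631,687.00 = 2.6766.
%ΔEPS = DCL × %ΔSales = 2.6766 × -6.6% = -17.7%.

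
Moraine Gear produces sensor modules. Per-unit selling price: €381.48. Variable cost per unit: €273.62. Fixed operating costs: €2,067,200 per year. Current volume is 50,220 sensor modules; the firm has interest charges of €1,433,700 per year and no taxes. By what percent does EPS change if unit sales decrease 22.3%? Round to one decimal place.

-63.1%

At 50,220 units, contribution = 50,220 × €107.86 = €5,416,729.20.
Operating income = contribution − fixed costs = €5,416,729.20 − €2,067,200 = €3,349,529.20.
Interest = €1,433,700.00, so EBIT − I = €1,915,829.20.
Degree of combined leverage = contribution ÷ (EBIT − I) = €5,416,729.20 ÷ €1,915,829.20 = 2.8274.
EPS therefore changes by 2.8274 × (-22.3%) = -63.1%.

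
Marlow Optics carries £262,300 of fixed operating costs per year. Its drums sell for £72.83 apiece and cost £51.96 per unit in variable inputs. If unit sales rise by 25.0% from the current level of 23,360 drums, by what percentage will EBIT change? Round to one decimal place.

Total contribution margin = 23,360 × £20.87 = £487,523.20.
EBIT = £487,523.20 − £262,300 = £225,223.20.
So DOL = total CM / EBIT = £487,523.20 / £225,223.20 = 2.1646.
Operating income changes by 2.1646 × +25.0% = +54.1%.

+54.1%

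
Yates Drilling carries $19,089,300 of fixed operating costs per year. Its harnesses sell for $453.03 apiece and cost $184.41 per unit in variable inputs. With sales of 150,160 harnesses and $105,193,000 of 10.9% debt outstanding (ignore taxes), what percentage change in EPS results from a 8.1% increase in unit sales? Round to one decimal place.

+33.4%

At 150,160 units, contribution = 150,160 × $268.62 = $40,335,979.20.
Operating income = contribution − fixed costs = $40,335,979.20 − $19,089,300 = $21,246,679.20.
After interest of $11,466,037.00, pre-tax earnings = $9,780,642.20.
Degree of combined leverage = contribution ÷ (EBIT − I) = $40,335,979.20 ÷ $9,780,642.20 = 4.1241.
EPS therefore changes by 4.1241 × (+8.1%) = +33.4%.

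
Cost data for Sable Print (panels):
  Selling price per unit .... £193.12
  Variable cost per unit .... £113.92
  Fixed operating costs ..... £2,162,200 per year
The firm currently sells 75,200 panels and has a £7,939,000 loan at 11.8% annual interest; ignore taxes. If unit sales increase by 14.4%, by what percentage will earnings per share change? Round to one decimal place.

At 75,200 units, contribution = 75,200 × £79.20 = £5,955,840.00.
EBIT = £5,955,840.00 − £2,162,200 = £3,793,640.00.
After interest of £936,802.00, pre-tax earnings = £2,856,838.00.
DCL = total CM / (EBIT − I) = £5,955,840.00 / £2,856,838.00 = 2.0848.
%ΔEPS = DCL × %ΔSales = 2.0848 × +14.4% = +30.0%.

+30.0%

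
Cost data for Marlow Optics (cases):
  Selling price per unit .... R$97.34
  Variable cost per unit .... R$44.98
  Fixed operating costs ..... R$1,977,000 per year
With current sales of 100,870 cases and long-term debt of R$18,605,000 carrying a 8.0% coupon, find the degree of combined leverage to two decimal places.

Contribution at this volume is 100,870 × R$52.36 = R$5,281,553.20.
EBIT = R$5,281,553.20 − R$1,977,000 = R$3,304,553.20. Interest = R$1,488,400.00.
DOL = R$5,281,553.20 ÷ R$3,304,553.20 = 1.5983; DFL = R$3,304,553.20 ÷ R$1,816,153.20 = 1.8195.
Combined leverage = 1.5983 × 1.8195 = 2.9081.

2.91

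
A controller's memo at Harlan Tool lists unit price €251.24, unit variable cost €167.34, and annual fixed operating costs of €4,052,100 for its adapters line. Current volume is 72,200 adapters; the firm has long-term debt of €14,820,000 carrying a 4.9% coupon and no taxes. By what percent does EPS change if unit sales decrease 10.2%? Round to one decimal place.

-48.3%

Contribution at this volume is 72,200 × €83.90 = €6,057,580.00.
EBIT = €6,057,580.00 − €4,052,100 = €2,005,480.00.
After interest of €726,180.00, pre-tax earnings = €1,279,300.00.
Degree of combined leverage = contribution ÷ (EBIT − I) = €6,057,580.00 ÷ €1,279,300.00 = 4.7351.
%ΔEPS = DCL × %ΔSales = 4.7351 × -10.2% = -48.3%.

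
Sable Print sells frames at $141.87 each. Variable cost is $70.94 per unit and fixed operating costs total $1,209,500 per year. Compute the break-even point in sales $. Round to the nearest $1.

$2,419,171

CM per unit = $141.87 − $70.94 = $70.93; CM ratio = $70.93 / $141.87 = 0.5000.
Break-even sales = FC ÷ CM ratio = $1,209,500 × $141.87 / $70.93 = $2,419,171.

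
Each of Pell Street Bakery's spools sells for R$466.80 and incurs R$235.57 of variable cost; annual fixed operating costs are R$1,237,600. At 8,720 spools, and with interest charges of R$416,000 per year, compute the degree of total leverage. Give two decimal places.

5.56

At 8,720 units, contribution = 8,720 × R$231.23 = R$2,016,325.60.
EBIT = R$2,016,325.60 − R$1,237,600 = R$778,725.60. Interest = R$416,000.00, so EBIT − I = R$362,725.60.
Degree of total leverage = total CM / (EBIT − interest) = R$2,016,325.60 / R$362,725.60 = 5.5588.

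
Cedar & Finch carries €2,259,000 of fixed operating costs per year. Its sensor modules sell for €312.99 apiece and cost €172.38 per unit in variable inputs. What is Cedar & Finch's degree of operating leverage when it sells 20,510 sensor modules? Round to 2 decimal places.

At 20,510 units, contribution = 20,510 × €140.61 = €2,883,911.10.
Subtracting fixed costs: EBIT = €2,883,911.10 − €2,259,000 = €624,911.10.
Degree of operating leverage = €2,883,911.10 / €624,911.10 = 4.6149.

4.61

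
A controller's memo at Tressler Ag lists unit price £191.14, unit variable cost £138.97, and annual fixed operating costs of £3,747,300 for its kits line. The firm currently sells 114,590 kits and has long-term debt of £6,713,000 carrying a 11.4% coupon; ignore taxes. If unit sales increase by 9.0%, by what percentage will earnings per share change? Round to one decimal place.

Contribution at this volume is 114,590 × £52.17 = £5,978,160.30.
Operating income = contribution − fixed costs = £5,978,160.30 − £3,747,300 = £2,230,860.30.
Interest = £765,282.00, so EBIT − I = £1,465,578.30.
DCL = total CM / (EBIT − I) = £5,978,160.30 / £1,465,578.30 = 4.0790.
%ΔEPS = DCL × %ΔSales = 4.0790 × +9.0% = +36.7%.

+36.7%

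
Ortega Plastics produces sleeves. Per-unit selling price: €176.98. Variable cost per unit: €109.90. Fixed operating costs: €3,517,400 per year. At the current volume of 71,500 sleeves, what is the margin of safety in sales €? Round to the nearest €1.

€3,373,965

Contribution margin per unit = €176.98 − €109.90 = €67.08. Break-even units = €3,517,400 ÷ €67.08 = 52,435.90; break-even revenue = 52,435.90 × €176.98 = €9,280,105.13.
Current sales = 71,500 × €176.98 = €12,654,070.00.
Margin of safety = €12,654,070.00 − €9,280,105.13 = €3,373,965.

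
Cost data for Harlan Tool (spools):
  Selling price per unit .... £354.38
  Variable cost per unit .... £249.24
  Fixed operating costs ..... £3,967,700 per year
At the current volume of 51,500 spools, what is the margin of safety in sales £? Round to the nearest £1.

Contribution margin per unit = £354.38 − £249.24 = £105.14. Break-even units = £3,967,700 ÷ £105.14 = 37,737.30; break-even revenue = 37,737.30 × £354.38 = £13,373,345.31.
Current sales = 51,500 × £354.38 = £18,250,570.00.
Margin of safety = £18,250,570.00 − £13,373,345.31 = £4,877,225.

£4,877,225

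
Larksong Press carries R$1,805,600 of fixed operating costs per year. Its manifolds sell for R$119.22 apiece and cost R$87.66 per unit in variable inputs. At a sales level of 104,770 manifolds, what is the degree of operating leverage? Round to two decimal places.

Total contribution margin = 104,770 × R$31.56 = R$3,306,541.20.
Subtracting fixed costs: EBIT = R$3,306,541.20 − R$1,805,600 = R$1,500,941.20.
DOL = contribution ÷ EBIT = R$3,306,541.20 ÷ R$1,500,941.20 = 2.2030.

2.20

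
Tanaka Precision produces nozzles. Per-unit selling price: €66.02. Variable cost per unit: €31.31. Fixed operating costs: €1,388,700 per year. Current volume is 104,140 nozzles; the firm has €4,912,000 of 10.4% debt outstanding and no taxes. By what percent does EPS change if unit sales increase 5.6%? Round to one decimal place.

+11.8%

Contribution at this volume is 104,140 × €34.71 = €3,614,699.40.
Operating income = contribution − fixed costs = €3,614,699.40 − €1,388,700 = €2,225,999.40.
Interest = €510,848.00, so EBIT − I = €1,715,151.40.
Degree of combined leverage = contribution ÷ (EBIT − I) = €3,614,699.40 ÷ €1,715,151.40 = 2.1075.
EPS therefore changes by 2.1075 × (+5.6%) = +11.8%.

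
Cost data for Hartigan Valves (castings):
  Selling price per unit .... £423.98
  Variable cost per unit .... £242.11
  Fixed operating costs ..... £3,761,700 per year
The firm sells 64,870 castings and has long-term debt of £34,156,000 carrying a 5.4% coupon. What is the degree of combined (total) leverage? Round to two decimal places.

1.91

Total contribution margin = 64,870 × £181.87 = £11,797,906.90.
EBIT = £11,797,906.90 − £3,761,700 = £8,036,206.90. Interest = £1,844,424.00.
DOL = £11,797,906.90 ÷ £8,036,206.90 = 1.4681; DFL = £8,036,206.90 ÷ £6,191,782.90 = 1.2979.
Combined leverage = 1.4681 × 1.2979 = 1.9054.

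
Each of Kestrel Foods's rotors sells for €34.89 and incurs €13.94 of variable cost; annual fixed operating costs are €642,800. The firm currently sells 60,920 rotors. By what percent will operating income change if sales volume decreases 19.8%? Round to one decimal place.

At 60,920 units, contribution = 60,920 × €20.95 = €1,276,274.00.
EBIT = €1,276,274.00 − €642,800 = €633,474.00.
Degree of operating leverage = €1,276,274.00 / €633,474.00 = 2.0147.
%ΔEBIT = DOL × %ΔSales = 2.0147 × -19.8% = -39.9%.

-39.9%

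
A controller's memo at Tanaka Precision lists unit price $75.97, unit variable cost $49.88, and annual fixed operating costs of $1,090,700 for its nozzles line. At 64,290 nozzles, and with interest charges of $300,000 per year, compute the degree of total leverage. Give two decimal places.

5.85

Contribution at this volume is 64,290 × $26.09 = $1,677,326.10.
EBIT = $1,677,326.10 − $1,090,700 = $586,626.10. Interest = $300,000.00, so EBIT − I = $286,626.10.
DCL = contribution ÷ (EBIT − I) = $1,677,326.10 ÷ $286,626.10 = 5.8520.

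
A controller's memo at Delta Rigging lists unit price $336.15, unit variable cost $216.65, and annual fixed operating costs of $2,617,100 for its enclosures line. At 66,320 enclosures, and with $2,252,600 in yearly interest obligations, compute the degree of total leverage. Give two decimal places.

2.59

Total contribution margin = 66,320 × $119.50 = $7,925,240.00.
EBIT = $7,925,240.00 − $2,617,100 = $5,308,140.00. Interest = $2,252,600.00, so EBIT − I = $3,055,540.00.
Degree of total leverage = total CM / (EBIT − interest) = $7,925,240.00 / $3,055,540.00 = 2.5937.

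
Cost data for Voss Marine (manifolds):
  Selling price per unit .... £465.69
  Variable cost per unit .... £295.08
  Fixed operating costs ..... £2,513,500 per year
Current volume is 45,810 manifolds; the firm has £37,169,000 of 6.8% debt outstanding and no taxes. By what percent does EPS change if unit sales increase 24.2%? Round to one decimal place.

Contribution at this volume is 45,810 × £170.61 = £7,815,644.10.
Subtracting fixed costs: EBIT = £7,815,644.10 − £2,513,500 = £5,302,144.10.
After interest of £2,527,492.00, pre-tax earnings = £2,774,652.10.
Degree of combined leverage = contribution ÷ (EBIT − I) = £7,815,644.10 ÷ £2,774,652.10 = 2.8168.
%ΔEPS = DCL × %ΔSales = 2.8168 × +24.2% = +68.2%.

+68.2%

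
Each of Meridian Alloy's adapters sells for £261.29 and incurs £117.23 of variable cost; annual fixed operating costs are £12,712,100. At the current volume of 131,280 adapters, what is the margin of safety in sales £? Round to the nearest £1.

£11,245,476

Each unit contributes £261.29 − £117.23 = £144.06. Break-even units = £12,712,100 ÷ £144.06 = 88,241.70; break-even revenue = 88,241.70 × £261.29 = £23,056,675.06.
Actual sales revenue = 131,280 × £261.29 = £34,302,151.20.
Margin of safety = £34,302,151.20 − £23,056,675.06 = £11,245,476.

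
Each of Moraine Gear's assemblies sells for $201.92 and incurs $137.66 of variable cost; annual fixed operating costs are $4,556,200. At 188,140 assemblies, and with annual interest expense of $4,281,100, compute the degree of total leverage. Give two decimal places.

Contribution at this volume is 188,140 × $64.26 = $12,089,876.40.
EBIT = $12,089,876.40 − $4,556,200 = $7,533,676.40. Interest = $4,281,100.00, so EBIT − I = $3,252,576.40.
Degree of total leverage = total CM / (EBIT − interest) = $12,089,876.40 / $3,252,576.40 = 3.7170.

3.72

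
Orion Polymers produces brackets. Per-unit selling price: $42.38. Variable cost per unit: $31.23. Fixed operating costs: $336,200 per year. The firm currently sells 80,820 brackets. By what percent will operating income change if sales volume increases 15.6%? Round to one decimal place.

+24.9%

At 80,820 units, contribution = 80,820 × $11.15 = $901,143.00.
Operating income = contribution − fixed costs = $901,143.00 − $336,200 = $564,943.00.
Degree of operating leverage = $901,143.00 / $564,943.00 = 1.5951.
%ΔEBIT = DOL × %ΔSales = 1.5951 × +15.6% = +24.9%.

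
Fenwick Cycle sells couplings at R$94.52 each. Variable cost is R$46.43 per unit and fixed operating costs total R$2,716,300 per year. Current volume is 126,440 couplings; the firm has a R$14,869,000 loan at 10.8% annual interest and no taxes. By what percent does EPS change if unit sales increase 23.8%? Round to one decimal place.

At 126,440 units, contribution = 126,440 × R$48.09 = R$6,080,499.60.
Subtracting fixed costs: EBIT = R$6,080,499.60 − R$2,716,300 = R$3,364,199.60.
Interest = R$1,605,852.00, so EBIT − I = R$1,758,347.60.
DCL = total CM / (EBIT − I) = R$6,080,499.60 / R$1,758,347.60 = 3.4581.
%ΔEPS = DCL × %ΔSales = 3.4581 × +23.8% = +82.3%.

+82.3%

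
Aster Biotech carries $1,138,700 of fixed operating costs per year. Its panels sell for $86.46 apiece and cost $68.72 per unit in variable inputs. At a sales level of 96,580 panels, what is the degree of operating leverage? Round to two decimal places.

Contribution at this volume is 96,580 × $17.74 = $1,713,329.20.
EBIT = $1,713,329.20 − $1,138,700 = $574,629.20.
DOL = contribution ÷ EBIT = $1,713,329.20 ÷ $574,629.20 = 2.9816.

2.98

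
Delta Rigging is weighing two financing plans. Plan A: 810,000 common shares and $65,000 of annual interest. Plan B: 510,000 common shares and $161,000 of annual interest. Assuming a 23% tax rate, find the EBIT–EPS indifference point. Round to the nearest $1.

Set EPS_A = EPS_B: (EBIT − $65,000)(1 − 0.23) ÷ 810,000 = (EBIT − $161,000)(1 − 0.23) ÷ 510,000.
The (1 − t) factor cancels: (EBIT − 65,000) × 510,000 = (EBIT − 161,000) × 810,000.
EBIT × (810,000 − 510,000) = 161,000 × 810,000 − 65,000 × 510,000 = 97,260,000,000, so EBIT = 97,260,000,000 ÷ 300,000 = 324,200.00.

$324,200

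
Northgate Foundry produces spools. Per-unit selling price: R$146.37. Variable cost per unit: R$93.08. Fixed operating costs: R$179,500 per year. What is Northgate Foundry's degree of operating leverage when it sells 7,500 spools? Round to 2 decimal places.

Total contribution margin = 7,500 × R$53.29 = R$399,675.00.
Subtracting fixed costs: EBIT = R$399,675.00 − R$179,500 = R$220,175.00.
DOL = contribution ÷ EBIT = R$399,675.00 ÷ R$220,175.00 = 1.8153.

1.82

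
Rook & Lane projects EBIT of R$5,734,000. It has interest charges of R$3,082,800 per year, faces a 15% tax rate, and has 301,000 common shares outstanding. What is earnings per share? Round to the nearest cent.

Pre-tax income = R$5,734,000 − R$3,082,800.00 = R$2,651,200.00.
Net income = R$2,651,200.00 × (1 − 0.15) = R$2,253,520.00.
EPS = R$2,253,520.00 ÷ 301,000 = R$7.49.

R$7.49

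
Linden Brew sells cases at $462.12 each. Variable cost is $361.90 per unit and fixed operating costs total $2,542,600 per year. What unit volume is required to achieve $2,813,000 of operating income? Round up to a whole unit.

Contribution margin per unit = $462.12 − $361.90 = $100.22.
Required volume = (fixed costs + target profit) ÷ CM = ($2,542,600 + $2,813,000) ÷ $100.22 = 53,438.44, so 53,439 cases.

53,439 cases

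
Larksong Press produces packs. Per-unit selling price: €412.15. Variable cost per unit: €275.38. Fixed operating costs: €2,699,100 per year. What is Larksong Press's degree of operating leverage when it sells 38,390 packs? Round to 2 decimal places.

Total contribution margin = 38,390 × €136.77 = €5,250,600.30.
Subtracting fixed costs: EBIT = €5,250,600.30 − €2,699,100 = €2,551,500.30.
So DOL = total CM / EBIT = €5,250,600.30 / €2,551,500.30 = 2.0578.

2.06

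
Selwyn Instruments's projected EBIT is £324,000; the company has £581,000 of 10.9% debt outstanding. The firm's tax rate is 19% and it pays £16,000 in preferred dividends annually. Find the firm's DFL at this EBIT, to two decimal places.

1.34

Annual interest charges come to £63,329.00.
Pre-tax preferred-dividend burden = £16,000 ÷ (1 − 0.19) = £19,753.09.
DFL = EBIT ÷ [EBIT − I − D_p/(1−t)] = £324,000 ÷ [£324,000 − £63,329.00 − £19,753.09] = £324,000 ÷ £240,917.91 = 1.3449.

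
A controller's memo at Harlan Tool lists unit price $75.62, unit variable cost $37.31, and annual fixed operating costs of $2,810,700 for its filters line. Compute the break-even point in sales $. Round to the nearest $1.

$5,548,033

CM per unit = $75.62 − $37.31 = $38.31; CM ratio = $38.31 / $75.62 = 0.5066.
Break-even revenue = fixed costs × price ÷ CM = $2,810,700 × $75.62 ÷ $38.31 = $5,548,033.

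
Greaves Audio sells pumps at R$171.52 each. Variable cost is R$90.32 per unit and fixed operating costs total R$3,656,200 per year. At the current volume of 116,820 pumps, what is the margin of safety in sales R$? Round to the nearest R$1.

R$12,313,919

Each unit contributes R$171.52 − R$90.32 = R$81.20. Break-even units = R$3,656,200 ÷ R$81.20 = 45,027.09; break-even revenue = 45,027.09 × R$171.52 = R$7,723,047.09.
Actual sales revenue = 116,820 × R$171.52 = R$20,036,966.40.
Margin of safety = R$20,036,966.40 − R$7,723,047.09 = R$12,313,919.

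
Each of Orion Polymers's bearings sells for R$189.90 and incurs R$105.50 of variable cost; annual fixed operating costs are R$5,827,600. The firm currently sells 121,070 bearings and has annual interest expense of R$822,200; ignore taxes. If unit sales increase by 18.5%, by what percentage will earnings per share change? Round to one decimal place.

Total contribution margin = 121,070 × R$84.40 = R$10,218,308.00.
Operating income = contribution − fixed costs = R$10,218,308.00 − R$5,827,600 = R$4,390,708.00.
Interest = R$822,200.00, so EBIT − I = R$3,568,508.00.
Degree of combined leverage = contribution ÷ (EBIT − I) = R$10,218,308.00 ÷ R$3,568,508.00 = 2.8635.
%ΔEPS = DCL × %ΔSales = 2.8635 × +18.5% = +53.0%.

+53.0%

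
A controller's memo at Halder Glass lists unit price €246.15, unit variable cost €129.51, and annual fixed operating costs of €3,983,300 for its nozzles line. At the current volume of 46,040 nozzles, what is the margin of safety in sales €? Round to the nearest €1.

€2,926,631

Contribution margin per unit = €246.15 − €129.51 = €116.64. Break-even units = €3,983,300 ÷ €116.64 = 34,150.38; break-even revenue = 34,150.38 × €246.15 = €8,406,115.35.
Actual sales revenue = 46,040 × €246.15 = €11,332,746.00.
Margin of safety = €11,332,746.00 − €8,406,115.35 = €2,926,631.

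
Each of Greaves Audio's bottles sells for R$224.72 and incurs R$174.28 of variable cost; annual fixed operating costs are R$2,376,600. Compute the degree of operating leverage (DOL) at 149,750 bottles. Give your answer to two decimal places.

At 149,750 units, contribution = 149,750 × R$50.44 = R$7,553,390.00.
EBIT = R$7,553,390.00 − R$2,376,600 = R$5,176,790.00.
So DOL = total CM / EBIT = R$7,553,390.00 / R$5,176,790.00 = 1.4591.

1.46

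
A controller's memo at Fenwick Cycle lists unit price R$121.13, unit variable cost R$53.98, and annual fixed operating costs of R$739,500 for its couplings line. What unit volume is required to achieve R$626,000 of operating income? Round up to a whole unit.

Unit CM = price − variable cost = R$121.13 − R$53.98 = R$67.15.
Units = (FC + target) / CM = (R$739,500 + R$626,000) / R$67.15 = 20,335.07, so 20,336 couplings.

20,336 couplings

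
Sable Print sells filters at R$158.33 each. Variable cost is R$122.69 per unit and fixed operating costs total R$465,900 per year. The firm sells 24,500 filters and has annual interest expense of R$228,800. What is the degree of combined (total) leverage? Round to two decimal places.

Total contribution margin = 24,500 × R$35.64 = R$873,180.00.
Operating income = contribution − fixed costs = R$873,180.00 − R$465,900 = R$407,280.00. Interest = R$228,800.00, so EBIT − I = R$178,480.00.
Degree of total leverage = total CM / (EBIT − interest) = R$873,180.00 / R$178,480.00 = 4.8923.

4.89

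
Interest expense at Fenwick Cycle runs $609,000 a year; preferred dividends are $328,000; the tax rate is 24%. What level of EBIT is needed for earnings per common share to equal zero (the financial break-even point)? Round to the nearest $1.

$1,040,579

Preferred dividends are paid after tax, so their pre-tax equivalent is $328,000 ÷ (1 − 0.24) = $431,578.95.
EPS = 0 when EBIT covers interest plus the pre-tax preferred burden: $609,000 + $431,578.95 = $1,040,578.95.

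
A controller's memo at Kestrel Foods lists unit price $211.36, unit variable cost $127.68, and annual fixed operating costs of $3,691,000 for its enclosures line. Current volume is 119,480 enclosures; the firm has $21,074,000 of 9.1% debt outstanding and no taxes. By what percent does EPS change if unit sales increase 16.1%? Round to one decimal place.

Total contribution margin = 119,480 × $83.68 = $9,998,086.40.
EBIT = $9,998,086.40 − $3,691,000 = $6,307,086.40.
After interest of $1,917,734.00, pre-tax earnings = $4,389,352.40.
DCL = total CM / (EBIT − I) = $9,998,086.40 / $4,389,352.40 = 2.2778.
EPS therefore changes by 2.2778 × (+16.1%) = +36.7%.

+36.7%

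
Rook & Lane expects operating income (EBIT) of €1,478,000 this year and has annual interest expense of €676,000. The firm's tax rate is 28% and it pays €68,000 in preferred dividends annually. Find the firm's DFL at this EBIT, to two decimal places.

2.09

Interest = €676,000.00.
Pre-tax preferred-dividend burden = €68,000 ÷ (1 − 0.28) = €94,444.44.
DFL = EBIT ÷ [EBIT − I − D_p/(1−t)] = €1,478,000 ÷ [€1,478,000 − €676,000.00 − €94,444.44] = €1,478,000 ÷ €707,555.56 = 2.0889.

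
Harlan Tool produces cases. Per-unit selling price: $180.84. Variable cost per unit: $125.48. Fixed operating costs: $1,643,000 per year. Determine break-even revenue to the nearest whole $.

$5,367,054

CM per unit = $180.84 − $125.48 = $55.36; CM ratio = $55.36 / $180.84 = 0.3061.
Break-even sales = FC ÷ CM ratio = $1,643,000 × $180.84 / $55.36 = $5,367,054.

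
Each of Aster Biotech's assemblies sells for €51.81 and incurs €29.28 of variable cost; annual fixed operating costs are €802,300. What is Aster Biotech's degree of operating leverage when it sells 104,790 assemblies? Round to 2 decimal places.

1.51

Contribution at this volume is 104,790 × €22.53 = €2,360,918.70.
Subtracting fixed costs: EBIT = €2,360,918.70 − €802,300 = €1,558,618.70.
DOL = contribution ÷ EBIT = €2,360,918.70 ÷ €1,558,618.70 = 1.5148.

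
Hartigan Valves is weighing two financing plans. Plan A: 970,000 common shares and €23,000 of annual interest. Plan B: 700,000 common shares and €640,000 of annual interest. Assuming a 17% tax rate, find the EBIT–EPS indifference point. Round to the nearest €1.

At indifference, (EBIT − 23,000)(1 − t)/970,000 = (EBIT − 640,000)(1 − t)/700,000.
The (1 − t) factor cancels: (EBIT − 23,000) × 700,000 = (EBIT − 640,000) × 970,000.
Solving, EBIT = (640,000·970,000 − 23,000·700,000) / (970,000 − 700,000) = 604,700,000,000 / 270,000 = 2,239,629.63.

€2,239,630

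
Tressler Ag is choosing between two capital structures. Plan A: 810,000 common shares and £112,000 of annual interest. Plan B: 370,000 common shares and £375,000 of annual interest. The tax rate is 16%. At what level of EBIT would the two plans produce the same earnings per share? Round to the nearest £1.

£596,159

At indifference, (EBIT − 112,000)(1 − t)/810,000 = (EBIT − 375,000)(1 − t)/370,000.
The (1 − t) factor cancels: (EBIT − 112,000) × 370,000 = (EBIT − 375,000) × 810,000.
Solving, EBIT = (375,000·810,000 − 112,000·370,000) / (810,000 − 370,000) = 262,310,000,000 / 440,000 = 596,159.09.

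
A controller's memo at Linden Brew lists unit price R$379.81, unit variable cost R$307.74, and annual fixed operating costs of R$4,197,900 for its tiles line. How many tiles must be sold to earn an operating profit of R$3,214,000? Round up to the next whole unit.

102,844 tiles

Contribution margin per unit = R$379.81 − R$307.74 = R$72.07.
Required volume = (fixed costs + target profit) ÷ CM = (R$4,197,900 + R$3,214,000) ÷ R$72.07 = 102,843.07, so 102,844 tiles.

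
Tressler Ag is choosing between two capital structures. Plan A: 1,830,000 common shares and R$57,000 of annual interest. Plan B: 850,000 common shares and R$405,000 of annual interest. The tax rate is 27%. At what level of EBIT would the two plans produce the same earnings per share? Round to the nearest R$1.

R$706,837

Set EPS_A = EPS_B: (EBIT − R$57,000)(1 − 0.27) ÷ 1,830,000 = (EBIT − R$405,000)(1 − 0.27) ÷ 850,000.
Cancelling (1 − t) and cross-multiplying: 850,000·(EBIT − 57,000) = 1,830,000·(EBIT − 405,000).
Solving, EBIT = (405,000·1,830,000 − 57,000·850,000) / (1,830,000 − 850,000) = 692,700,000,000 / 980,000 = 706,836.73.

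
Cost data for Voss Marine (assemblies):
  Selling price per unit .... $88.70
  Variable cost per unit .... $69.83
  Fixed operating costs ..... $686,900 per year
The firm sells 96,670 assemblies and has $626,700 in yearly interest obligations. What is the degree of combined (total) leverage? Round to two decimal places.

At 96,670 units, contribution = 96,670 × $18.87 = $1,824,162.90.
Operating income = contribution − fixed costs = $1,824,162.90 − $686,900 = $1,137,262.90. Interest = $626,700.00.
DOL = $1,824,162.90 ÷ $1,137,262.90 = 1.6040; DFL = $1,137,262.90 ÷ $510,562.90 = 2.2275.
Combined leverage = 1.6040 × 2.2275 = 3.5729.

3.57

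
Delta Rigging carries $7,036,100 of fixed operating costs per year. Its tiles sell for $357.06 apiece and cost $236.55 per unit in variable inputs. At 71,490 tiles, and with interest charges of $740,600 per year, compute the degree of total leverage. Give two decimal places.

Total contribution margin = 71,490 × $120.51 = $8,615,259.90.
Subtracting fixed costs: EBIT = $8,615,259.90 − $7,036,100 = $1,579,159.90. Interest = $740,600.00, so EBIT − I = $838,559.90.
DCL = contribution ÷ (EBIT − I) = $8,615,259.90 ÷ $838,559.90 = 10.2739.

10.27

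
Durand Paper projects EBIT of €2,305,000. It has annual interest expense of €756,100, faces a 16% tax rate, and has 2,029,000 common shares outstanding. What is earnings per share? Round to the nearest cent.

€0.64

Pre-tax income = €2,305,000 − €756,100.00 = €1,548,900.00.
After tax at 16%: net income = €1,548,900.00 × 0.84 = €1,301,076.00.
Per share: €1,301,076.00 / 2,029,000 shares = €0.64.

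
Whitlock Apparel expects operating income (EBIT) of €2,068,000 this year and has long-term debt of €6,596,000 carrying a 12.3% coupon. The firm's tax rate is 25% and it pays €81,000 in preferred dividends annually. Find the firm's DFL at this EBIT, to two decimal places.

1.80

Interest = €811,308.00.
Preferred dividends grossed up pre-tax: €81,000 / (1 − 0.25) = €108,000.00.
DFL = EBIT ÷ [EBIT − I − D_p/(1−t)] = €2,068,000 ÷ [€2,068,000 − €811,308.00 − €108,000.00] = €2,068,000 ÷ €1,148,692.00 = 1.8003.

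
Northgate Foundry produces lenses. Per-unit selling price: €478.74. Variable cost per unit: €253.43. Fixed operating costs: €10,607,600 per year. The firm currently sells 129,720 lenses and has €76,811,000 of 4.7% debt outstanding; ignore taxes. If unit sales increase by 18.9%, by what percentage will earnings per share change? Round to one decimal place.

At 129,720 units, contribution = 129,720 × €225.31 = €29,227,213.20.
Operating income = contribution − fixed costs = €29,227,213.20 − €10,607,600 = €18,619,613.20.
Interest = €3,610,117.00, so EBIT − I = €15,009,496.20.
Degree of combined leverage = contribution ÷ (EBIT − I) = €29,227,213.20 ÷ €15,009,496.20 = 1.9472.
EPS therefore changes by 1.9472 × (+18.9%) = +36.8%.

+36.8%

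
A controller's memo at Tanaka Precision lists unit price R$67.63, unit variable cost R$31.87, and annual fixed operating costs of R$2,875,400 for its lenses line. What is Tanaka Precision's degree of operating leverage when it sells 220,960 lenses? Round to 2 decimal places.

At 220,960 units, contribution = 220,960 × R$35.76 = R$7,901,529.60.
Operating income = contribution − fixed costs = R$7,901,529.60 − R$2,875,400 = R$5,026,129.60.
Degree of operating leverage = R$7,901,529.60 / R$5,026,129.60 = 1.5721.

1.57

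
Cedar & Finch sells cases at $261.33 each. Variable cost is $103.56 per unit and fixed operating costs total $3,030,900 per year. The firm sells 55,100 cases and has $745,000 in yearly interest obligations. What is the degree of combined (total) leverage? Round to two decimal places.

1.77

Contribution at this volume is 55,100 × $157.77 = $8,693,127.00.
EBIT = $8,693,127.00 − $3,030,900 = $5,662,227.00. Interest = $745,000.00.
DOL = $8,693,127.00 ÷ $5,662,227.00 = 1.5353; DFL = $5,662,227.00 ÷ $4,917,227.00 = 1.1515.
Combined leverage = 1.5353 × 1.1515 = 1.7679.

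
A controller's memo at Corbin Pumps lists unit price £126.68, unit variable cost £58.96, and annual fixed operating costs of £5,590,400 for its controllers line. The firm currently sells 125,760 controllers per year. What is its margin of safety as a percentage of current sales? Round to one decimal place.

34.4%

Contribution margin per unit = £126.68 − £58.96 = £67.72. Break-even units = £5,590,400 ÷ £67.72 = 82,551.68; break-even revenue = 82,551.68 × £126.68 = £10,457,647.25.
Actual sales revenue = 125,760 × £126.68 = £15,931,276.80.
Margin of safety = (£15,931,276.80 − £10,457,647.25) ÷ £15,931,276.80 = 34.4%.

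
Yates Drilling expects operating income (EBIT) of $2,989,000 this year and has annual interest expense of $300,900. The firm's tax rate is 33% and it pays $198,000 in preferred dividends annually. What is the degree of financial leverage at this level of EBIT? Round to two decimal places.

Annual interest charges come to $300,900.00.
Preferred dividends grossed up pre-tax: $198,000 / (1 − 0.33) = $295,522.39.
DFL = EBIT ÷ [EBIT − I − D_p/(1−t)] = $2,989,000 ÷ [$2,989,000 − $300,900.00 − $295,522.39] = $2,989,000 ÷ $2,392,577.61 = 1.2493.

1.25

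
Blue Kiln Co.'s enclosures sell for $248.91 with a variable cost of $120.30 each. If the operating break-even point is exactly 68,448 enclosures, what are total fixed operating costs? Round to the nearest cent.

$8,803,097.28

Each unit contributes $248.91 − $120.30 = $128.61.
Fixed costs = break-even units × CM = 68,448 × $128.61 = $8,803,097.28.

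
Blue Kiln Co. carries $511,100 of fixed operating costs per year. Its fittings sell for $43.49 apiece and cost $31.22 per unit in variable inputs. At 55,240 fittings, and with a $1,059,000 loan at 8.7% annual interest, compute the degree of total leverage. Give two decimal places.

9.09

Total contribution margin = 55,240 × $12.27 = $677,794.80.
EBIT = $677,794.80 − $511,100 = $166,694.80. Interest = $92,133.00.
DOL = $677,794.80 ÷ $166,694.80 = 4.0661; DFL = $166,694.80 ÷ $74,561.80 = 2.2357.
DCL = DOL × DFL = 4.0661 × 2.2357 = 9.0906.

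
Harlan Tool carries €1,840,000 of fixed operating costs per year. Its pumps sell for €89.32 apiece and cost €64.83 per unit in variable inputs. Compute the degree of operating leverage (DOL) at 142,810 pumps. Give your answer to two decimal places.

2.11

Contribution at this volume is 142,810 × €24.49 = €3,497,416.90.
EBIT = €3,497,416.90 − €1,840,000 = €1,657,416.90.
DOL = contribution ÷ EBIT = €3,497,416.90 ÷ €1,657,416.90 = 2.1102.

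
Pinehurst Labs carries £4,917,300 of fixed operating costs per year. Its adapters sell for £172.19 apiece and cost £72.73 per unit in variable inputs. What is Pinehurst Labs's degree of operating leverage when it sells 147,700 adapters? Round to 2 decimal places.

1.50

At 147,700 units, contribution = 147,700 × £99.46 = £14,690,242.00.
EBIT = £14,690,242.00 − £4,917,300 = £9,772,942.00.
Degree of operating leverage = £14,690,242.00 / £9,772,942.00 = 1.5032.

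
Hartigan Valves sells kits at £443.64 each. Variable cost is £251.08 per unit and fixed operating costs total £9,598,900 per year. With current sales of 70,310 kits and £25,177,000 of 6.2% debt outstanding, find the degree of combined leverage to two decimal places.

Total contribution margin = 70,310 × £192.56 = £13,538,893.60.
EBIT = £13,538,893.60 − £9,598,900 = £3,939,993.60. Interest = £1,560,974.00, so EBIT − I = £2,379,019.60.
Degree of total leverage = total CM / (EBIT − interest) = £13,538,893.60 / £2,379,019.60 = 5.6910.

5.69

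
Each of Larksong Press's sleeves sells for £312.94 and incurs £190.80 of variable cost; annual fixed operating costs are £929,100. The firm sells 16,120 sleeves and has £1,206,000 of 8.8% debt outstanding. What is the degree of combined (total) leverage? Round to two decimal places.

2.11

Contribution at this volume is 16,120 × £122.14 = £1,968,896.80.
Subtracting fixed costs: EBIT = £1,968,896.80 − £929,100 = £1,039,796.80. Interest = £106,128.00, so EBIT − I = £933,668.80.
Degree of total leverage = total CM / (EBIT − interest) = £1,968,896.80 / £933,668.80 = 2.1088.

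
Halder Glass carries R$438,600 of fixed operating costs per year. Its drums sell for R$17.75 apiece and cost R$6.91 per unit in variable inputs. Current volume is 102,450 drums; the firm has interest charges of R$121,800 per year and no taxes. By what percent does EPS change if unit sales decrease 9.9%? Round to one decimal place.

Contribution at this volume is 102,450 × R$10.84 = R$1,110,558.00.
Subtracting fixed costs: EBIT = R$1,110,558.00 − R$438,600 = R$671,958.00.
Interest = R$121,800.00, so EBIT − I = R$550,158.00.
Degree of combined leverage = contribution ÷ (EBIT − I) = R$1,110,558.00 ÷ R$550,158.00 = 2.0186.
EPS therefore changes by 2.0186 × (-9.9%) = -20.0%.

-20.0%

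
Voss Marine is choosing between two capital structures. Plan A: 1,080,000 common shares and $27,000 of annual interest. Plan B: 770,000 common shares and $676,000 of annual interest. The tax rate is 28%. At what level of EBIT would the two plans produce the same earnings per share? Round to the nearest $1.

$2,288,032

At indifference, (EBIT − 27,000)(1 − t)/1,080,000 = (EBIT − 676,000)(1 − t)/770,000.
Cancelling (1 − t) and cross-multiplying: 770,000·(EBIT − 27,000) = 1,080,000·(EBIT − 676,000).
EBIT × (1,080,000 − 770,000) = 676,000 × 1,080,000 − 27,000 × 770,000 = 709,290,000,000, so EBIT = 709,290,000,000 ÷ 310,000 = 2,288,032.26.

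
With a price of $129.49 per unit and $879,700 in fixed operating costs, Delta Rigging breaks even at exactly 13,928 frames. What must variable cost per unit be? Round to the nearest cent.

$66.33

Contribution per unit must be FC / Q = $879,700 / 13,928 = $63.1605.
Variable cost per unit = $129.49 − $63.1605 = $66.33.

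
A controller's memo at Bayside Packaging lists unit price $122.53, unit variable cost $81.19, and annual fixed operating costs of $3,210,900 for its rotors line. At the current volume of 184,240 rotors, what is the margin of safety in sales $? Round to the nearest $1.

Each unit contributes $122.53 − $81.19 = $41.34. Break-even units = $3,210,900 ÷ $41.34 = 77,670.54; break-even revenue = 77,670.54 × $122.53 = $9,516,970.90.
Actual sales revenue = 184,240 × $122.53 = $22,574,927.20.
Margin of safety = $22,574,927.20 − $9,516,970.90 = $13,057,956.

$13,057,956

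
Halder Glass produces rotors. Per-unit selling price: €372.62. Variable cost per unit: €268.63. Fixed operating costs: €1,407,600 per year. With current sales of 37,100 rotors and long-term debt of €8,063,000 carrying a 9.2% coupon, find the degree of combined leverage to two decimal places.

2.26

Total contribution margin = 37,100 × €103.99 = €3,858,029.00.
EBIT = €3,858,029.00 − €1,407,600 = €2,450,429.00. Interest = €741,796.00.
DOL = €3,858,029.00 ÷ €2,450,429.00 = 1.5744; DFL = €2,450,429.00 ÷ €1,708,633.00 = 1.4341.
DCL = DOL × DFL = 1.5744 × 1.4341 = 2.2578.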